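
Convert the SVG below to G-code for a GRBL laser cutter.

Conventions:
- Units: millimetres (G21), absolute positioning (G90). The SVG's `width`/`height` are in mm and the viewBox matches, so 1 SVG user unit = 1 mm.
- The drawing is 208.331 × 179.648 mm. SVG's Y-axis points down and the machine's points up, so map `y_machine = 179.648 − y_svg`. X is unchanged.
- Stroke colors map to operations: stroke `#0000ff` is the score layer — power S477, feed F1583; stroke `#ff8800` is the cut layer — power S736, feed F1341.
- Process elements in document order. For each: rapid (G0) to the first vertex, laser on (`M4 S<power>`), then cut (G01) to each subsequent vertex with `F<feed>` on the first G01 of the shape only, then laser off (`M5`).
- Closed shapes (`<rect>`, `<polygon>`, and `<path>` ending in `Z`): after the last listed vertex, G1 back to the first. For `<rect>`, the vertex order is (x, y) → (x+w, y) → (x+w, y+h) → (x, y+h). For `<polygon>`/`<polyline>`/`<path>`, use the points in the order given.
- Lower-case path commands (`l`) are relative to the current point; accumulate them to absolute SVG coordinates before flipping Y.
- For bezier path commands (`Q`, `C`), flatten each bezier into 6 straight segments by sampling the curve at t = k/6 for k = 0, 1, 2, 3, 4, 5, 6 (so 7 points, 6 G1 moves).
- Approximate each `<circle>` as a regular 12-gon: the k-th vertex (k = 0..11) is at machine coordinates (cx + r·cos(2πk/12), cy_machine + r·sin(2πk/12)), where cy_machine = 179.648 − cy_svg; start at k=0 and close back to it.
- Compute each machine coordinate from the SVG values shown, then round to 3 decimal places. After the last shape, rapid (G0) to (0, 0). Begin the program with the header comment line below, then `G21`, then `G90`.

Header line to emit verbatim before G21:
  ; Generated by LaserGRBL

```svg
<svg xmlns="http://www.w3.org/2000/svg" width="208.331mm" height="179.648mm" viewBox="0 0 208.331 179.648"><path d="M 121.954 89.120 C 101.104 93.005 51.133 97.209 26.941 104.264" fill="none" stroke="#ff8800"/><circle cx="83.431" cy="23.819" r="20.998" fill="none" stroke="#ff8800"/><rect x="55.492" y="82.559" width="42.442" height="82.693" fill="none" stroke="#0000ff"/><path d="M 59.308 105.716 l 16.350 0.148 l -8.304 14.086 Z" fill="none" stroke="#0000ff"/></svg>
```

; Generated by LaserGRBL
G21
G90
G0 X121.954 Y90.528
M4 S736
G01 X109.356 Y88.547 F1341
G01 X93.430 Y86.443
G01 X75.701 Y84.145
G01 X57.693 Y81.582
G01 X40.931 Y78.686
G01 X26.941 Y75.384
M5
G0 X104.429 Y155.829
M4 S736
G01 X101.616 Y166.328 F1341
G01 X93.930 Y174.014
G01 X83.431 Y176.827
G01 X72.932 Y174.014
G01 X65.246 Y166.328
G01 X62.433 Y155.829
G01 X65.246 Y145.330
G01 X72.932 Y137.644
G01 X83.431 Y134.831
G01 X93.930 Y137.644
G01 X101.616 Y145.330
G01 X104.429 Y155.829
M5
G0 X55.492 Y97.089
M4 S477
G01 X97.934 Y97.089 F1583
G01 X97.934 Y14.396
G01 X55.492 Y14.396
G01 X55.492 Y97.089
M5
G0 X59.308 Y73.932
M4 S477
G01 X75.658 Y73.784 F1583
G01 X67.354 Y59.698
G01 X59.308 Y73.932
M5
G0 X0.000 Y0.000

viewBox `0 0 208.331 179.648` with mm width/height → 1 unit = 1 mm. Flip: y_m = 179.648 − y_svg.

**Shape 1** — `<path>` cubic bezier, stroke `#ff8800` → cut (S736, F1341). Control points (SVG): P0=(121.954,89.120), P1=(101.104,93.005), P2=(51.133,97.209), P3=(26.941,104.264); sampled at t=k/6. Machine vertices: (121.954,90.528) → (109.356,88.547) → (93.430,86.443) → (75.701,84.145) → (57.693,81.582) → (40.931,78.686) → (26.941,75.384). Open path.

**Shape 2** — `<circle>` circle, stroke `#ff8800` → cut (S736, F1341). Machine vertices: (104.429,155.829) → (101.616,166.328) → (93.930,174.014) → (83.431,176.827) → (72.932,174.014) → (65.246,166.328) → (62.433,155.829) → (65.246,145.330) → (72.932,137.644) → (83.431,134.831) → (93.930,137.644) → (101.616,145.330) → (104.429,155.829). Closed: final G1 returns to the first vertex.

**Shape 3** — `<rect>` rectangle, stroke `#0000ff` → score (S477, F1583). Machine vertices: (55.492,97.089) → (97.934,97.089) → (97.934,14.396) → (55.492,14.396) → (55.492,97.089). Closed: final G1 returns to the first vertex.

**Shape 4** — `<path>` regular polygon, stroke `#0000ff` → score (S477, F1583). Machine vertices: (59.308,73.932) → (75.658,73.784) → (67.354,59.698) → (59.308,73.932). Closed: final G1 returns to the first vertex.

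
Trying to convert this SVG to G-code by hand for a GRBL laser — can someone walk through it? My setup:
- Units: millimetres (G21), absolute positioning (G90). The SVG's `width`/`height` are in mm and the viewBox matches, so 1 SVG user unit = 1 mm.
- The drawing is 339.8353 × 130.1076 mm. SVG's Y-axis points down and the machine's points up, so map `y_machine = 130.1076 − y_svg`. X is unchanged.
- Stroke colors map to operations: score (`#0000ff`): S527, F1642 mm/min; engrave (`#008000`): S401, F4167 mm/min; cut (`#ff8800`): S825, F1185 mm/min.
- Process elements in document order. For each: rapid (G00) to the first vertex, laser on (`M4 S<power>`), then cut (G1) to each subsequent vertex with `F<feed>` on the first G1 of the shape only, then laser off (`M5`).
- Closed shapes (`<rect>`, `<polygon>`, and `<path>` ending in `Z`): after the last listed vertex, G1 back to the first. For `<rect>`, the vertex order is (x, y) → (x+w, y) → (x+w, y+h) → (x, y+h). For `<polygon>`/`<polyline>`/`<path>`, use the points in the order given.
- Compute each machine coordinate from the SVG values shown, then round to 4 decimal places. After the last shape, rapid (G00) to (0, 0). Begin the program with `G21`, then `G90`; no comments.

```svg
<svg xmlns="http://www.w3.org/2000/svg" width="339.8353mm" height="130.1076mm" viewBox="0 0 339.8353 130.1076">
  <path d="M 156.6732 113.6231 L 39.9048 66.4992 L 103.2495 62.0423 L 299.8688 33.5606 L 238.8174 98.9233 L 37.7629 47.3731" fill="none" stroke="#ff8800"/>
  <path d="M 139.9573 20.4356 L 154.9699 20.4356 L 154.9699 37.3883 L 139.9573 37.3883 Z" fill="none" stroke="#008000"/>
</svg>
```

G21
G90
G00 X156.6732 Y16.4845
M4 S825
G1 X39.9048 Y63.6084 F1185
G1 X103.2495 Y68.0653
G1 X299.8688 Y96.5470
G1 X238.8174 Y31.1843
G1 X37.7629 Y82.7345
M5
G00 X139.9573 Y109.6720
M4 S401
G1 X154.9699 Y109.6720 F4167
G1 X154.9699 Y92.7193
G1 X139.9573 Y92.7193
G1 X139.9573 Y109.6720
M5
G00 X0.0000 Y0.0000

Since the viewBox matches the mm dimensions, user units are millimetres directly. The only transform is the Y-flip y_m = 130.1076 − y_svg.

Shape 1 is a open polyline drawn with `<path>`. Its stroke #ff8800 means cut at S825, F1185. After flipping Y the toolpath is (156.6732,16.4845) → (39.9048,63.6084) → (103.2495,68.0653) → (299.8688,96.5470) → (238.8174,31.1843) → (37.7629,82.7345).

Shape 2 is a rectangle drawn with `<path>`. Its stroke #008000 means engrave at S401, F4167. After flipping Y the toolpath is (139.9573,109.6720) → (154.9699,109.6720) → (154.9699,92.7193) → (139.9573,92.7193) → (139.9573,109.6720), returning to the start.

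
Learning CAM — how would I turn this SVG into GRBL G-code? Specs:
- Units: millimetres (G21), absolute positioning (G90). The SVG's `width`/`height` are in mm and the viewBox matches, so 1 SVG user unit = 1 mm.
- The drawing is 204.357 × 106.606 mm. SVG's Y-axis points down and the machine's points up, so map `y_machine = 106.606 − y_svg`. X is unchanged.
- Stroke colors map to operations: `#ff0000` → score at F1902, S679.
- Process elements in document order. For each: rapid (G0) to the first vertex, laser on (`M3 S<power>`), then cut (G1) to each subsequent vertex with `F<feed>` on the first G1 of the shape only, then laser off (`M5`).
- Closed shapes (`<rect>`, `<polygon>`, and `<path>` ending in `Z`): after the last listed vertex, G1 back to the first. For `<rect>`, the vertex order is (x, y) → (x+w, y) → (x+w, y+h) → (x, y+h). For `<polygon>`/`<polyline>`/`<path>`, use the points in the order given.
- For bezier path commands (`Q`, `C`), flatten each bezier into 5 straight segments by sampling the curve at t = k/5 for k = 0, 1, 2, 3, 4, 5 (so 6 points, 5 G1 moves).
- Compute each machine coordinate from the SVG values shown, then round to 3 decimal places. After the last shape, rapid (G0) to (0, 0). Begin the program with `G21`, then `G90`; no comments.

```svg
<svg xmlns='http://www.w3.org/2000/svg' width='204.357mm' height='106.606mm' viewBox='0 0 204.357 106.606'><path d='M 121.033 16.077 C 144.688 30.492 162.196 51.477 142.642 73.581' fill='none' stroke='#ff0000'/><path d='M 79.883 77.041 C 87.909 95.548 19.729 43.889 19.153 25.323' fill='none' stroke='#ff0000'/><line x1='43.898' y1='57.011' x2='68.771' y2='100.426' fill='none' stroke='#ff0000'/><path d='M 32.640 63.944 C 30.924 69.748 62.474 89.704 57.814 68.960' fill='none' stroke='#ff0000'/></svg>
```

G21
G90
G0 X121.033 Y90.529
M3 S679
G1 X134.241 Y81.135 F1902
G1 X144.490 Y70.426
G1 X150.296 Y58.664
G1 X150.174 Y46.110
G1 X142.642 Y33.025
M5
G0 X79.883 Y29.565
M3 S679
G1 X76.704 Y26.055 F1902
G1 X62.139 Y34.428
G1 X43.090 Y49.728
G1 X26.461 Y66.998
G1 X19.153 Y81.283
M5
G0 X43.898 Y49.595
M3 S679
G1 X68.771 Y6.180 F1902
M5
G0 X32.640 Y42.662
M3 S679
G1 X35.047 Y37.920 F1902
G1 X42.102 Y32.415
G1 X50.472 Y28.779
G1 X56.821 Y29.645
G1 X57.814 Y37.646
M5
G0 X0.000 Y0.000

1 u = 1 mm; y_m = 106.606 − y.

[1] `<path>` cubic bezier, #ff0000→score S679 F1902: (121.033,90.529) → (134.241,81.135) → (144.490,70.426) → (150.296,58.664) → (150.174,46.110) → (142.642,33.025)

[2] `<path>` cubic bezier, #ff0000→score S679 F1902: (79.883,29.565) → (76.704,26.055) → (62.139,34.428) → (43.090,49.728) → (26.461,66.998) → (19.153,81.283)

[3] `<line>` line segment, #ff0000→score S679 F1902: (43.898,49.595) → (68.771,6.180)

[4] `<path>` cubic bezier, #ff0000→score S679 F1902: (32.640,42.662) → (35.047,37.920) → (42.102,32.415) → (50.472,28.779) → (56.821,29.645) → (57.814,37.646)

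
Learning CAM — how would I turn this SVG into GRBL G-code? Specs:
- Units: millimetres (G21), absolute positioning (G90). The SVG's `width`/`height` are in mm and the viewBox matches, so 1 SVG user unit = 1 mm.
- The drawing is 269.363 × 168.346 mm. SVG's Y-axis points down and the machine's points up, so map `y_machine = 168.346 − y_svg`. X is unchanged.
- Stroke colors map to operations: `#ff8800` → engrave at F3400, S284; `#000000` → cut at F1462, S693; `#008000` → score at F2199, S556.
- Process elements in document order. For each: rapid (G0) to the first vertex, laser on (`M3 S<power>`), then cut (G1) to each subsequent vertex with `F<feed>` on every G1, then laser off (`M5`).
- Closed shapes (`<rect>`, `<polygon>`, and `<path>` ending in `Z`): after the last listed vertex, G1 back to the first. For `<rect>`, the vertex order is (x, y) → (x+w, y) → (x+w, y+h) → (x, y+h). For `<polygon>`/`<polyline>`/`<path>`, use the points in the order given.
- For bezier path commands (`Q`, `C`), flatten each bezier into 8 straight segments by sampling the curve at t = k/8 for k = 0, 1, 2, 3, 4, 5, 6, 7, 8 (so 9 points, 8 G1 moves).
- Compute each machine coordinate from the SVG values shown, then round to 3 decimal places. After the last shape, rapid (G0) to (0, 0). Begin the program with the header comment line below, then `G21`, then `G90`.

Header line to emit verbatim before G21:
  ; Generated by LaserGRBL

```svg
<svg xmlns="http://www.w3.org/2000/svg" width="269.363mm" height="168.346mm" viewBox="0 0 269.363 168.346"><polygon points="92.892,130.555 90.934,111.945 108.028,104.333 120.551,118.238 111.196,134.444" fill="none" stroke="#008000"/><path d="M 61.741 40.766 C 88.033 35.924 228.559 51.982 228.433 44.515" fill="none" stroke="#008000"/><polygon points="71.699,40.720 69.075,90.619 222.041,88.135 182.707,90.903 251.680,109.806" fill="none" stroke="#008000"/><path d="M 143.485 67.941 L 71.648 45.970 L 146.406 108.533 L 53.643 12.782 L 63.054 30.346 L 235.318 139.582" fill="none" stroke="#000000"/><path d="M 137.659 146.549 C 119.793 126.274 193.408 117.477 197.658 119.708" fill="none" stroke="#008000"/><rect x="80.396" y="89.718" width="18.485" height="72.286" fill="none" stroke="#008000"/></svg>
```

; Generated by LaserGRBL
G21
G90
G0 X92.892 Y37.791
M3 S556
G1 X90.934 Y56.401 F2199
G1 X108.028 Y64.013 F2199
G1 X120.551 Y50.108 F2199
G1 X111.196 Y33.902 F2199
G1 X92.892 Y37.791 F2199
M5
G0 X61.741 Y127.580
M3 S556
G1 X76.457 Y128.503 F2199
G1 X98.896 Y127.987 F2199
G1 X126.071 Y126.553 F2199
G1 X154.994 Y124.721 F2199
G1 X182.678 Y123.013 F2199
G1 X206.138 Y121.948 F2199
G1 X222.385 Y122.047 F2199
G1 X228.433 Y123.831 F2199
M5
G0 X71.699 Y127.626
M3 S556
G1 X69.075 Y77.727 F2199
G1 X222.041 Y80.211 F2199
G1 X182.707 Y77.443 F2199
G1 X251.680 Y58.540 F2199
G1 X71.699 Y127.626 F2199
M5
G0 X143.485 Y100.405
M3 S693
G1 X71.648 Y122.376 F1462
G1 X146.406 Y59.813 F1462
G1 X53.643 Y155.564 F1462
G1 X63.054 Y138.000 F1462
G1 X235.318 Y28.764 F1462
M5
G0 X137.659 Y21.797
M3 S556
G1 X134.933 Y28.863 F2199
G1 X138.899 Y34.858 F2199
G1 X147.671 Y39.788 F2199
G1 X159.365 Y43.657 F2199
G1 X172.096 Y46.472 F2199
G1 X183.978 Y48.236 F2199
G1 X193.127 Y48.957 F2199
G1 X197.658 Y48.638 F2199
M5
G0 X80.396 Y78.628
M3 S556
G1 X98.881 Y78.628 F2199
G1 X98.881 Y6.342 F2199
G1 X80.396 Y6.342 F2199
G1 X80.396 Y78.628 F2199
M5
G0 X0.000 Y0.000

Since the viewBox matches the mm dimensions, user units are millimetres directly. The only transform is the Y-flip y_m = 168.346 − y_svg.

Shape 1 is a regular polygon drawn with `<polygon>`. Its stroke #008000 means score at S556, F2199. After flipping Y the toolpath is (92.892,37.791) → (90.934,56.401) → (108.028,64.013) → (120.551,50.108) → (111.196,33.902) → (92.892,37.791), returning to the start.

Shape 2 is a cubic bezier drawn with `<path>`. Its stroke #008000 means score at S556, F2199. After flipping Y the toolpath is (61.741,127.580) → (76.457,128.503) → (98.896,127.987) → (126.071,126.553) → (154.994,124.721) → (182.678,123.013) → (206.138,121.948) → (222.385,122.047) → (228.433,123.831).

Shape 3 is a closed polygon drawn with `<polygon>`. Its stroke #008000 means score at S556, F2199. After flipping Y the toolpath is (71.699,127.626) → (69.075,77.727) → (222.041,80.211) → (182.707,77.443) → (251.680,58.540) → (71.699,127.626), returning to the start.

Shape 4 is a open polyline drawn with `<path>`. Its stroke #000000 means cut at S693, F1462. After flipping Y the toolpath is (143.485,100.405) → (71.648,122.376) → (146.406,59.813) → (53.643,155.564) → (63.054,138.000) → (235.318,28.764).

Shape 5 is a cubic bezier drawn with `<path>`. Its stroke #008000 means score at S556, F2199. After flipping Y the toolpath is (137.659,21.797) → (134.933,28.863) → (138.899,34.858) → (147.671,39.788) → (159.365,43.657) → (172.096,46.472) → (183.978,48.236) → (193.127,48.957) → (197.658,48.638).

Shape 6 is a rectangle drawn with `<rect>`. Its stroke #008000 means score at S556, F2199. After flipping Y the toolpath is (80.396,78.628) → (98.881,78.628) → (98.881,6.342) → (80.396,6.342) → (80.396,78.628), returning to the start.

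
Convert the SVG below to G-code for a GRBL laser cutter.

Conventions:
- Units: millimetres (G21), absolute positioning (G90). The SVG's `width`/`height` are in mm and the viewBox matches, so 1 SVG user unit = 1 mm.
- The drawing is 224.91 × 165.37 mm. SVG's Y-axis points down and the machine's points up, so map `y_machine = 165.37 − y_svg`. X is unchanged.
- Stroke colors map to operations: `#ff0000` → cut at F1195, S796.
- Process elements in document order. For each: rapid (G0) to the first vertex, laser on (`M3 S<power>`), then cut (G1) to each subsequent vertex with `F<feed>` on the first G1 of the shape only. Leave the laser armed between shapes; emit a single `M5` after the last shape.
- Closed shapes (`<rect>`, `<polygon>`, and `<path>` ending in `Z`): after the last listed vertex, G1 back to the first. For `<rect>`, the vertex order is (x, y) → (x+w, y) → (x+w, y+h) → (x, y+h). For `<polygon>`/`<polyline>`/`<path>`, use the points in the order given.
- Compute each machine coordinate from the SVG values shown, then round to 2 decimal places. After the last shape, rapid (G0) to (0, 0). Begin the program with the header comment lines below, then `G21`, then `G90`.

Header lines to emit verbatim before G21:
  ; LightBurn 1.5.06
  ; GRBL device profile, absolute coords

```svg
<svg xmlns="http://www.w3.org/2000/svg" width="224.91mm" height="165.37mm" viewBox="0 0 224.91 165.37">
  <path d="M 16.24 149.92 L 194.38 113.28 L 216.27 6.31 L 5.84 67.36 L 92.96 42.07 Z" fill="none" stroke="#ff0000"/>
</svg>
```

; LightBurn 1.5.06
; GRBL device profile, absolute coords
G21
G90
G0 X16.24 Y15.45
M3 S796
G1 X194.38 Y52.09 F1195
G1 X216.27 Y159.06
G1 X5.84 Y98.01
G1 X92.96 Y123.30
G1 X16.24 Y15.45
M5
G0 X0.00 Y0.00

viewBox `0 0 224.91 165.37` with mm width/height → 1 unit = 1 mm. Flip: y_m = 165.37 − y_svg.

**Shape 1** — `<path>` closed polygon, stroke `#ff0000` → cut (S796, F1195). Machine vertices: (16.24,15.45) → (194.38,52.09) → (216.27,159.06) → (5.84,98.01) → (92.96,123.30) → (16.24,15.45). Closed: final G1 returns to the first vertex.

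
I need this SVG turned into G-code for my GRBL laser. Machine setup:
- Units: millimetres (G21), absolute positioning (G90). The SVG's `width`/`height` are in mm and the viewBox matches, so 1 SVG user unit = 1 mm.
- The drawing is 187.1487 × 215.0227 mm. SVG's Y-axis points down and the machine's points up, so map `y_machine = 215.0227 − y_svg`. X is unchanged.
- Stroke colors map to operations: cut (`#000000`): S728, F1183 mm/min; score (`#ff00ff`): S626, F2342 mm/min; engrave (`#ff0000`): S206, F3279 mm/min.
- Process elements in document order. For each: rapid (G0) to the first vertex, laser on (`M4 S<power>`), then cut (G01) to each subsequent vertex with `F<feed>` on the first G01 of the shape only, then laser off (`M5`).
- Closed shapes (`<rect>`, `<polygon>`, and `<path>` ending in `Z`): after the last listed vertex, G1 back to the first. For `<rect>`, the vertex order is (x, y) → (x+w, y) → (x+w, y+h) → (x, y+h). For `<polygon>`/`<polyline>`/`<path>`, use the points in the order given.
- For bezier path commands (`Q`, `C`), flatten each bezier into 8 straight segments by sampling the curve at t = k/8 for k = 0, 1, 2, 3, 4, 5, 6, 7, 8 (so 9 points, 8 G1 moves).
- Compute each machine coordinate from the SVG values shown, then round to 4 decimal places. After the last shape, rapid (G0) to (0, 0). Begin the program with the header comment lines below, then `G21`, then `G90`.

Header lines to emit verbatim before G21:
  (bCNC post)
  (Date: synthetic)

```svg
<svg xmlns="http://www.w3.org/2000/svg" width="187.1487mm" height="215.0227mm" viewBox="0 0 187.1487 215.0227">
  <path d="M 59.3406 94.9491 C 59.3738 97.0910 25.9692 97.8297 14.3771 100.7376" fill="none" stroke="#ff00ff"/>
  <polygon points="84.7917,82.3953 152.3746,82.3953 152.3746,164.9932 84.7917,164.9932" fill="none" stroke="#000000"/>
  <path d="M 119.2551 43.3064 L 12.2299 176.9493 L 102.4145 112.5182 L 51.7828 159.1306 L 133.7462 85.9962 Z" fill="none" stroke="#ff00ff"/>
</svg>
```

(bCNC post)
(Date: synthetic)
G21
G90
G0 X59.3406 Y120.0736
M4 S626
G01 X57.8936 Y119.3292 F2342
G01 X53.9592 Y118.6745
G01 X48.1850 Y118.0675
G01 X41.2183 Y117.4666
G01 X33.7068 Y116.8297
G01 X26.2977 Y116.1151
G01 X19.6387 Y115.2809
G01 X14.3771 Y114.2851
M5
G0 X84.7917 Y132.6274
M4 S728
G01 X152.3746 Y132.6274 F1183
G01 X152.3746 Y50.0295
G01 X84.7917 Y50.0295
G01 X84.7917 Y132.6274
M5
G0 X119.2551 Y171.7163
M4 S626
G01 X12.2299 Y38.0734 F2342
G01 X102.4145 Y102.5045
G01 X51.7828 Y55.8921
G01 X133.7462 Y129.0265
G01 X119.2551 Y171.7163
M5
G0 X0.0000 Y0.0000

Since the viewBox matches the mm dimensions, user units are millimetres directly. The only transform is the Y-flip y_m = 215.0227 − y_svg.

Shape 1 is a cubic bezier drawn with `<path>`. Its stroke #ff00ff means score at S626, F2342. After flipping Y the toolpath is (59.3406,120.0736) → (57.8936,119.3292) → (53.9592,118.6745) → (48.1850,118.0675) → (41.2183,117.4666) → (33.7068,116.8297) → (26.2977,116.1151) → (19.6387,115.2809) → (14.3771,114.2851).

Shape 2 is a rectangle drawn with `<polygon>`. Its stroke #000000 means cut at S728, F1183. After flipping Y the toolpath is (84.7917,132.6274) → (152.3746,132.6274) → (152.3746,50.0295) → (84.7917,50.0295) → (84.7917,132.6274), returning to the start.

Shape 3 is a closed polygon drawn with `<path>`. Its stroke #ff00ff means score at S626, F2342. After flipping Y the toolpath is (119.2551,171.7163) → (12.2299,38.0734) → (102.4145,102.5045) → (51.7828,55.8921) → (133.7462,129.0265) → (119.2551,171.7163), returning to the start.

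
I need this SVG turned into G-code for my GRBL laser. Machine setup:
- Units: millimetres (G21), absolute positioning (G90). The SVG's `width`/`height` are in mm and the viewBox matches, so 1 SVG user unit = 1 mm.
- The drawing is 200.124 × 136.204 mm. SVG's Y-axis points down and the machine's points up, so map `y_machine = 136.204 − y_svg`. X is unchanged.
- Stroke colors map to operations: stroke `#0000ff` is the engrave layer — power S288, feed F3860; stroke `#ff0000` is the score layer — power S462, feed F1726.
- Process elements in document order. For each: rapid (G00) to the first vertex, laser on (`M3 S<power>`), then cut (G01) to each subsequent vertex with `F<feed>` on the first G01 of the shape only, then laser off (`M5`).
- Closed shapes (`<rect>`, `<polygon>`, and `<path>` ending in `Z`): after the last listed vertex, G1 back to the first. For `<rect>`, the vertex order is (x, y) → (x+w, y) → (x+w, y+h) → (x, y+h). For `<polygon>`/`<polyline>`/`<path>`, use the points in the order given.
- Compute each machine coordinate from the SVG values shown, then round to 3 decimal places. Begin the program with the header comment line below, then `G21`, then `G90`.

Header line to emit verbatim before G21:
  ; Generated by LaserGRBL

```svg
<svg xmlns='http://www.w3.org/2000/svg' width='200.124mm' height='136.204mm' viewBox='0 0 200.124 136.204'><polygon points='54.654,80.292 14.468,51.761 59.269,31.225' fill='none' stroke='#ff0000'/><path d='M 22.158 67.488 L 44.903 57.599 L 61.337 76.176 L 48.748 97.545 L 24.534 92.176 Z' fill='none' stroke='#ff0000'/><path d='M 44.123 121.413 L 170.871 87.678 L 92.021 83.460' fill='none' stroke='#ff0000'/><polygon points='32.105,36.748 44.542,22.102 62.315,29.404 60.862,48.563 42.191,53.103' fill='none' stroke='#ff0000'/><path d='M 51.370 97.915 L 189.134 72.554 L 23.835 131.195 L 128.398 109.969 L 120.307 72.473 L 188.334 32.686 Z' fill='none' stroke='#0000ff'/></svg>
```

; Generated by LaserGRBL
G21
G90
G00 X54.654 Y55.912
M3 S462
G01 X14.468 Y84.443 F1726
G01 X59.269 Y104.979
G01 X54.654 Y55.912
M5
G00 X22.158 Y68.716
M3 S462
G01 X44.903 Y78.605 F1726
G01 X61.337 Y60.028
G01 X48.748 Y38.659
G01 X24.534 Y44.028
G01 X22.158 Y68.716
M5
G00 X44.123 Y14.791
M3 S462
G01 X170.871 Y48.526 F1726
G01 X92.021 Y52.744
M5
G00 X32.105 Y99.456
M3 S462
G01 X44.542 Y114.102 F1726
G01 X62.315 Y106.800
G01 X60.862 Y87.641
G01 X42.191 Y83.101
G01 X32.105 Y99.456
M5
G00 X51.370 Y38.289
M3 S288
G01 X189.134 Y63.650 F3860
G01 X23.835 Y5.009
G01 X128.398 Y26.235
G01 X120.307 Y63.731
G01 X188.334 Y103.518
G01 X51.370 Y38.289
M5

Since the viewBox matches the mm dimensions, user units are millimetres directly. The only transform is the Y-flip y_m = 136.204 − y_svg.

Shape 1 is a regular polygon drawn with `<polygon>`. Its stroke #ff0000 means score at S462, F1726. After flipping Y the toolpath is (54.654,55.912) → (14.468,84.443) → (59.269,104.979) → (54.654,55.912), returning to the start.

Shape 2 is a regular polygon drawn with `<path>`. Its stroke #ff0000 means score at S462, F1726. After flipping Y the toolpath is (22.158,68.716) → (44.903,78.605) → (61.337,60.028) → (48.748,38.659) → (24.534,44.028) → (22.158,68.716), returning to the start.

Shape 3 is a open polyline drawn with `<path>`. Its stroke #ff0000 means score at S462, F1726. After flipping Y the toolpath is (44.123,14.791) → (170.871,48.526) → (92.021,52.744).

Shape 4 is a regular polygon drawn with `<polygon>`. Its stroke #ff0000 means score at S462, F1726. After flipping Y the toolpath is (32.105,99.456) → (44.542,114.102) → (62.315,106.800) → (60.862,87.641) → (42.191,83.101) → (32.105,99.456), returning to the start.

Shape 5 is a closed polygon drawn with `<path>`. Its stroke #0000ff means engrave at S288, F3860. After flipping Y the toolpath is (51.370,38.289) → (189.134,63.650) → (23.835,5.009) → (128.398,26.235) → (120.307,63.731) → (188.334,103.518) → (51.370,38.289), returning to the start.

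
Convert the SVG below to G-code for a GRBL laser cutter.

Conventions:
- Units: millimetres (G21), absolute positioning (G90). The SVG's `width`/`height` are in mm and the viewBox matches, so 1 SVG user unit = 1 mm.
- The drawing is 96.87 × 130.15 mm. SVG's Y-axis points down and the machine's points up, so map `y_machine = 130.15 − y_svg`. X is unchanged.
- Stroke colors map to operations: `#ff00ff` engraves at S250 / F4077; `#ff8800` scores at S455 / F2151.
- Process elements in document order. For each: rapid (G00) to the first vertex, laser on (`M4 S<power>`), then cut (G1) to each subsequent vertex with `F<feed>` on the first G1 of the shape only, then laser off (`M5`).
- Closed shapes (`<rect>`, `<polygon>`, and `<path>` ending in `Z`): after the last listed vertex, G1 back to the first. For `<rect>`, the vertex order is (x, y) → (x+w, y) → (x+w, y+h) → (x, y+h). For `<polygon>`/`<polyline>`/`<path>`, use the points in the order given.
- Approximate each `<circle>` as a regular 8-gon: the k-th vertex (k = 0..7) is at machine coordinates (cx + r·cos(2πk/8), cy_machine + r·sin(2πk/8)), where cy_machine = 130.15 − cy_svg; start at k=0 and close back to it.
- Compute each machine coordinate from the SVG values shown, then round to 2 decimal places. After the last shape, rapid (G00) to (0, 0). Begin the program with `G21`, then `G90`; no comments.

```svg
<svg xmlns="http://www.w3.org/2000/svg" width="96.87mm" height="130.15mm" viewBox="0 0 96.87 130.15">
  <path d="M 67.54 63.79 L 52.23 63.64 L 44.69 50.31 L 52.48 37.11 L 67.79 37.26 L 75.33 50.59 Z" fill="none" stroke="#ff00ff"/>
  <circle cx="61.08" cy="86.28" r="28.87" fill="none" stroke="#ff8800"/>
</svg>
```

Since the viewBox matches the mm dimensions, user units are millimetres directly. The only transform is the Y-flip y_m = 130.15 − y_svg.

Shape 1 is a regular polygon drawn with `<path>`. Its stroke #ff00ff means engrave at S250, F4077. After flipping Y the toolpath is (67.54,66.36) → (52.23,66.51) → (44.69,79.84) → (52.48,93.04) → (67.79,92.89) → (75.33,79.56) → (67.54,66.36), returning to the start.

Shape 2 is a circle drawn with `<circle>`. Its stroke #ff8800 means score at S455, F2151. After flipping Y the toolpath is (89.95,43.87) → (81.49,64.28) → (61.08,72.74) → (40.67,64.28) → (32.21,43.87) → (40.67,23.46) → (61.08,15.00) → (81.49,23.46) → (89.95,43.87), returning to the start.

G21
G90
G00 X67.54 Y66.36
M4 S250
G1 X52.23 Y66.51 F4077
G1 X44.69 Y79.84
G1 X52.48 Y93.04
G1 X67.79 Y92.89
G1 X75.33 Y79.56
G1 X67.54 Y66.36
M5
G00 X89.95 Y43.87
M4 S455
G1 X81.49 Y64.28 F2151
G1 X61.08 Y72.74
G1 X40.67 Y64.28
G1 X32.21 Y43.87
G1 X40.67 Y23.46
G1 X61.08 Y15.00
G1 X81.49 Y23.46
G1 X89.95 Y43.87
M5
G00 X0.00 Y0.00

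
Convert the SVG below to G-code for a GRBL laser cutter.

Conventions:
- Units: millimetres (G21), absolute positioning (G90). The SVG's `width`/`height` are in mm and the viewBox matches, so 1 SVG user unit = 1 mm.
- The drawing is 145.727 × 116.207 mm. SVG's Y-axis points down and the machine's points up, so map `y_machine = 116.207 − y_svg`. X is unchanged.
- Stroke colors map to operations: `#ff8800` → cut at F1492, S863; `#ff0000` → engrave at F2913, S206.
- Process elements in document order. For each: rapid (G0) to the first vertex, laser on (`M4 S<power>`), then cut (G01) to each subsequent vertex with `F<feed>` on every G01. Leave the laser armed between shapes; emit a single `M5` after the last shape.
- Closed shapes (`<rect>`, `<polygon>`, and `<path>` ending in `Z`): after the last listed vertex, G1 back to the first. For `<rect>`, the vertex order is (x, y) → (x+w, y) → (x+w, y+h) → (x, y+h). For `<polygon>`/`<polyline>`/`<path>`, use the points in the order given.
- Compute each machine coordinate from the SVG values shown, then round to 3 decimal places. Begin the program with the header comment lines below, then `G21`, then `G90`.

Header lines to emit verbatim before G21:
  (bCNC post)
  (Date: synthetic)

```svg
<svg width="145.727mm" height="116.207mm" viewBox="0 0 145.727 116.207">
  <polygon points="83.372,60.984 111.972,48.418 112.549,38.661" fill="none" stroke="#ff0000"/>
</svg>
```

viewBox `0 0 145.727 116.207` with mm width/height → 1 unit = 1 mm. Flip: y_m = 116.207 − y_svg.

**Shape 1** — `<polygon>` closed polygon, stroke `#ff0000` → engrave (S206, F2913). Machine vertices: (83.372,55.223) → (111.972,67.789) → (112.549,77.546) → (83.372,55.223). Closed: final G1 returns to the first vertex.

(bCNC post)
(Date: synthetic)
G21
G90
G0 X83.372 Y55.223
M4 S206
G01 X111.972 Y67.789 F2913
G01 X112.549 Y77.546 F2913
G01 X83.372 Y55.223 F2913
M5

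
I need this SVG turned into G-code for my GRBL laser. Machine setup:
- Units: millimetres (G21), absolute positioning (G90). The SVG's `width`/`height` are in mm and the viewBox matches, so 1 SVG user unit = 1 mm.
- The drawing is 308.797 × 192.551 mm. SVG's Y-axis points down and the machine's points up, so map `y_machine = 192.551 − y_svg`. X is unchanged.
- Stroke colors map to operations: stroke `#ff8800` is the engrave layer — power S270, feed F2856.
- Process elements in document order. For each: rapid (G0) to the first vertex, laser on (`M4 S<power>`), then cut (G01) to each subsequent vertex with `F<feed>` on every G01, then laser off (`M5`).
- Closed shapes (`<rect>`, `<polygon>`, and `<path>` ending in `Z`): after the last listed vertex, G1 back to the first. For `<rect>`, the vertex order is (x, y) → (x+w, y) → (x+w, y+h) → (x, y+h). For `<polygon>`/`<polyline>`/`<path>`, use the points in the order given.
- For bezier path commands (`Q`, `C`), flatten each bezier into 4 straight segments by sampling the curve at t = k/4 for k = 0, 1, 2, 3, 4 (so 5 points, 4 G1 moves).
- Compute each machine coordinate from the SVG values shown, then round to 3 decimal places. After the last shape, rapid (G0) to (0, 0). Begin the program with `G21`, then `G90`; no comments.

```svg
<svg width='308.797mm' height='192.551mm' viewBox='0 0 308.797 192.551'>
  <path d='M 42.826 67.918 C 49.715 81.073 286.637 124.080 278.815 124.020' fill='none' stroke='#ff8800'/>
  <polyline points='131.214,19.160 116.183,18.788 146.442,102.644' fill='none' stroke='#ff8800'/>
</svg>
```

Since the viewBox matches the mm dimensions, user units are millimetres directly. The only transform is the Y-flip y_m = 192.551 − y_svg.

Shape 1 is a cubic bezier drawn with `<path>`. Its stroke #ff8800 means engrave at S270, F2856. After flipping Y the toolpath is (42.826,124.633) → (83.706,110.309) → (166.337,91.626) → (246.210,75.422) → (278.815,68.531).

Shape 2 is a open polyline drawn with `<polyline>`. Its stroke #ff8800 means engrave at S270, F2856. After flipping Y the toolpath is (131.214,173.391) → (116.183,173.763) → (146.442,89.907).

G21
G90
G0 X42.826 Y124.633
M4 S270
G01 X83.706 Y110.309 F2856
G01 X166.337 Y91.626 F2856
G01 X246.210 Y75.422 F2856
G01 X278.815 Y68.531 F2856
M5
G0 X131.214 Y173.391
M4 S270
G01 X116.183 Y173.763 F2856
G01 X146.442 Y89.907 F2856
M5
G0 X0.000 Y0.000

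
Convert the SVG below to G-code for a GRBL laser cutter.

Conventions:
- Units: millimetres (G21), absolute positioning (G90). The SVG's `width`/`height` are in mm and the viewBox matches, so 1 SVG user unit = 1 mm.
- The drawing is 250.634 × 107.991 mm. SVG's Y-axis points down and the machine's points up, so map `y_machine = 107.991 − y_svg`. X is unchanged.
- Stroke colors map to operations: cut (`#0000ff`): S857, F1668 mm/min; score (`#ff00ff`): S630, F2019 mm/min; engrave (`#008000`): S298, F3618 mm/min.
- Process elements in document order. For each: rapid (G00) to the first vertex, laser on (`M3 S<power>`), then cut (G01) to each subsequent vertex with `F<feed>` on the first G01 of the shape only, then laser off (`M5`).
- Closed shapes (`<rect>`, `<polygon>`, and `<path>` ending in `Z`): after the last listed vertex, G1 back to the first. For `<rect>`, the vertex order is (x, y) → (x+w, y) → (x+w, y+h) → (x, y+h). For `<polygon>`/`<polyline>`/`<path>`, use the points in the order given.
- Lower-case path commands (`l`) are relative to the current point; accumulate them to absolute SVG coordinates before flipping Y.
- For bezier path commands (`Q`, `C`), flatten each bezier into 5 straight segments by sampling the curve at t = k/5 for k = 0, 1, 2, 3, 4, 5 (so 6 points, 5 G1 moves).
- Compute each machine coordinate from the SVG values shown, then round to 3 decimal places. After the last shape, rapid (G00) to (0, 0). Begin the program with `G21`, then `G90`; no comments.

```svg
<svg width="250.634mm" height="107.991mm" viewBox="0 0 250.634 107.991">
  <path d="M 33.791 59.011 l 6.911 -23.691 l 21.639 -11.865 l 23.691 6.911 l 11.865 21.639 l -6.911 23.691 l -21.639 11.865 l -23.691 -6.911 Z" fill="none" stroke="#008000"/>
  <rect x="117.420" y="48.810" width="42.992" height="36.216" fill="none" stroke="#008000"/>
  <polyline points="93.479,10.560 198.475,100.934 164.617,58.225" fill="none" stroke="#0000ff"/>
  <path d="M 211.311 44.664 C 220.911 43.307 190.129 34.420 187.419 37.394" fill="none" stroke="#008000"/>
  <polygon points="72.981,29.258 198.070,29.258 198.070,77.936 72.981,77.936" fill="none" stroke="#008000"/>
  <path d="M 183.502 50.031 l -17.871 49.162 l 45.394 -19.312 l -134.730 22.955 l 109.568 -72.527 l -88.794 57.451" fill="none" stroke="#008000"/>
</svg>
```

G21
G90
G00 X33.791 Y48.980
M3 S298
G01 X40.702 Y72.671 F3618
G01 X62.341 Y84.536
G01 X86.032 Y77.625
G01 X97.897 Y55.986
G01 X90.986 Y32.295
G01 X69.347 Y20.430
G01 X45.656 Y27.341
G01 X33.791 Y48.980
M5
G00 X117.420 Y59.181
M3 S298
G01 X160.412 Y59.181 F3618
G01 X160.412 Y22.965
G01 X117.420 Y22.965
G01 X117.420 Y59.181
M5
G00 X93.479 Y97.431
M3 S857
G01 X198.475 Y7.057 F1668
G01 X164.617 Y49.766
M5
G00 X211.311 Y63.327
M3 S298
G01 X212.773 Y64.890 F3618
G01 X207.829 Y67.329
G01 X199.765 Y69.714
G01 X191.866 Y71.113
G01 X187.419 Y70.597
M5
G00 X72.981 Y78.733
M3 S298
G01 X198.070 Y78.733 F3618
G01 X198.070 Y30.055
G01 X72.981 Y30.055
G01 X72.981 Y78.733
M5
G00 X183.502 Y57.960
M3 S298
G01 X165.631 Y8.798 F3618
G01 X211.025 Y28.110
G01 X76.295 Y5.155
G01 X185.863 Y77.682
G01 X97.069 Y20.231
M5
G00 X0.000 Y0.000

1 u = 1 mm; y_m = 107.991 − y.

[1] `<path>` regular polygon, #008000→engrave S298 F3618: (33.791,48.980) → (40.702,72.671) → (62.341,84.536) → (86.032,77.625) → (97.897,55.986) → (90.986,32.295) → (69.347,20.430) → (45.656,27.341) → (33.791,48.980) (closed)

[2] `<rect>` rectangle, #008000→engrave S298 F3618: (117.420,59.181) → (160.412,59.181) → (160.412,22.965) → (117.420,22.965) → (117.420,59.181) (closed)

[3] `<polyline>` open polyline, #0000ff→cut S857 F1668: (93.479,97.431) → (198.475,7.057) → (164.617,49.766)

[4] `<path>` cubic bezier, #008000→engrave S298 F3618: (211.311,63.327) → (212.773,64.890) → (207.829,67.329) → (199.765,69.714) → (191.866,71.113) → (187.419,70.597)

[5] `<polygon>` rectangle, #008000→engrave S298 F3618: (72.981,78.733) → (198.070,78.733) → (198.070,30.055) → (72.981,30.055) → (72.981,78.733) (closed)

[6] `<path>` open polyline, #008000→engrave S298 F3618: (183.502,57.960) → (165.631,8.798) → (211.025,28.110) → (76.295,5.155) → (185.863,77.682) → (97.069,20.231)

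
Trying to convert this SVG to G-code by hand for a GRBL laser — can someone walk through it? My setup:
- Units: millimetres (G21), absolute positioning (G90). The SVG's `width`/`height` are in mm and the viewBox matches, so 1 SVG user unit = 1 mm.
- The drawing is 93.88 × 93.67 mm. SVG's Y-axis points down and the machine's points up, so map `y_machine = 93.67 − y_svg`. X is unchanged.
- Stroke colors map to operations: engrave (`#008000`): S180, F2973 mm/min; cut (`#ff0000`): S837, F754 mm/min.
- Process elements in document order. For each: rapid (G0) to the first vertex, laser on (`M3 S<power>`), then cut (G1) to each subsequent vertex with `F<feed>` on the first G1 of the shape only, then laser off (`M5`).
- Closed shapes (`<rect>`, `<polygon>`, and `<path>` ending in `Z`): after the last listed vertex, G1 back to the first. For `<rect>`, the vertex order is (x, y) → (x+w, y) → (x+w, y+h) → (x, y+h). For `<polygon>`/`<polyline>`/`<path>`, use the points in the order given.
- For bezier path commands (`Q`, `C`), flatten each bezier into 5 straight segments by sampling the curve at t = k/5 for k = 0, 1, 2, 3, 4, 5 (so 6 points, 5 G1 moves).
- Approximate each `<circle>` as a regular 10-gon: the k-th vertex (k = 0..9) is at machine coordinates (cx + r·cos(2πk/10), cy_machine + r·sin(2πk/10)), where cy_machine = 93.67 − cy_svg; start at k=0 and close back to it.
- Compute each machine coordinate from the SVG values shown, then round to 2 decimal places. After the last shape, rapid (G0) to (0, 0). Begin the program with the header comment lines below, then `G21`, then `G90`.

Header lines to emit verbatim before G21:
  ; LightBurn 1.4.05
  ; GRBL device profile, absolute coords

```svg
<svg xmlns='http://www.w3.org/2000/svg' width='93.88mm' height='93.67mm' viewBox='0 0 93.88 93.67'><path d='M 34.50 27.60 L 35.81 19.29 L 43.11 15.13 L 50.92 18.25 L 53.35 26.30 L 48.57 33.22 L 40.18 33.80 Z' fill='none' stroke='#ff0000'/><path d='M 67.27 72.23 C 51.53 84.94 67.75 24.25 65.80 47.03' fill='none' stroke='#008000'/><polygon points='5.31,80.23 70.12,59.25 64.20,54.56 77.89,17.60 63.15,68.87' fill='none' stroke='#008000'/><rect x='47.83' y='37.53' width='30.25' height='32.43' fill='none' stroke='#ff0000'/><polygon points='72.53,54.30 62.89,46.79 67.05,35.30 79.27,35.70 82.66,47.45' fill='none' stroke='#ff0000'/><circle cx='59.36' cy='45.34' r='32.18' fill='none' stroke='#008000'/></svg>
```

; LightBurn 1.4.05
; GRBL device profile, absolute coords
G21
G90
G0 X34.50 Y66.07
M3 S837
G1 X35.81 Y74.38 F754
G1 X43.11 Y78.54
G1 X50.92 Y75.42
G1 X53.35 Y67.37
G1 X48.57 Y60.45
G1 X40.18 Y59.87
G1 X34.50 Y66.07
M5
G0 X67.27 Y21.44
M3 S180
G1 X61.26 Y21.37 F2973
G1 X60.51 Y31.38
G1 X62.63 Y43.95
G1 X65.19 Y51.55
G1 X65.80 Y46.64
M5
G0 X5.31 Y13.44
M3 S180
G1 X70.12 Y34.42 F2973
G1 X64.20 Y39.11
G1 X77.89 Y76.07
G1 X63.15 Y24.80
G1 X5.31 Y13.44
M5
G0 X47.83 Y56.14
M3 S837
G1 X78.08 Y56.14 F754
G1 X78.08 Y23.71
G1 X47.83 Y23.71
G1 X47.83 Y56.14
M5
G0 X72.53 Y39.37
M3 S837
G1 X62.89 Y46.88 F754
G1 X67.05 Y58.37
G1 X79.27 Y57.97
G1 X82.66 Y46.22
G1 X72.53 Y39.37
M5
G0 X91.54 Y48.33
M3 S180
G1 X85.39 Y67.24 F2973
G1 X69.30 Y78.93
G1 X49.42 Y78.93
G1 X33.33 Y67.24
G1 X27.18 Y48.33
G1 X33.33 Y29.42
G1 X49.42 Y17.73
G1 X69.30 Y17.73
G1 X85.39 Y29.42
G1 X91.54 Y48.33
M5
G0 X0.00 Y0.00

Since the viewBox matches the mm dimensions, user units are millimetres directly. The only transform is the Y-flip y_m = 93.67 − y_svg.

Shape 1 is a regular polygon drawn with `<path>`. Its stroke #ff0000 means cut at S837, F754. After flipping Y the toolpath is (34.50,66.07) → (35.81,74.38) → (43.11,78.54) → (50.92,75.42) → (53.35,67.37) → (48.57,60.45) → (40.18,59.87) → (34.50,66.07), returning to the start.

Shape 2 is a cubic bezier drawn with `<path>`. Its stroke #008000 means engrave at S180, F2973. After flipping Y the toolpath is (67.27,21.44) → (61.26,21.37) → (60.51,31.38) → (62.63,43.95) → (65.19,51.55) → (65.80,46.64).

Shape 3 is a closed polygon drawn with `<polygon>`. Its stroke #008000 means engrave at S180, F2973. After flipping Y the toolpath is (5.31,13.44) → (70.12,34.42) → (64.20,39.11) → (77.89,76.07) → (63.15,24.80) → (5.31,13.44), returning to the start.

Shape 4 is a rectangle drawn with `<rect>`. Its stroke #ff0000 means cut at S837, F754. After flipping Y the toolpath is (47.83,56.14) → (78.08,56.14) → (78.08,23.71) → (47.83,23.71) → (47.83,56.14), returning to the start.

Shape 5 is a regular polygon drawn with `<polygon>`. Its stroke #ff0000 means cut at S837, F754. After flipping Y the toolpath is (72.53,39.37) → (62.89,46.88) → (67.05,58.37) → (79.27,57.97) → (82.66,46.22) → (72.53,39.37), returning to the start.

Shape 6 is a circle drawn with `<circle>`. Its stroke #008000 means engrave at S180, F2973. After flipping Y the toolpath is (91.54,48.33) → (85.39,67.24) → (69.30,78.93) → (49.42,78.93) → (33.33,67.24) → (27.18,48.33) → (33.33,29.42) → (49.42,17.73) → (69.30,17.73) → (85.39,29.42) → (91.54,48.33), returning to the start.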